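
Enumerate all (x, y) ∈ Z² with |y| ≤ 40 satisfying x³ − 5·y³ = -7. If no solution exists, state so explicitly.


The equation is x³ - 5y³ = -7. For fixed y, x³ = 5·y³ − 7, so a solution requires the RHS to be a perfect cube.
Strategy: iterate y from -40 to 40, compute RHS = 5·y³ − 7, and check whether it is a (positive or negative) perfect cube.
Check small values of y:
  y = 0: RHS = -7 is not a perfect cube.
  y = 1: RHS = -2 is not a perfect cube.
  y = -1: RHS = -12 is not a perfect cube.
  y = 2: RHS = 33 is not a perfect cube.
  y = -2: RHS = -47 is not a perfect cube.
  y = 3: RHS = 128 is not a perfect cube.
  y = -3: RHS = -142 is not a perfect cube.
Continuing the search up to |y| = 40 finds no solutions either.
No (x, y) in the scanned range satisfies the equation.

No integer solutions with |y| ≤ 40.


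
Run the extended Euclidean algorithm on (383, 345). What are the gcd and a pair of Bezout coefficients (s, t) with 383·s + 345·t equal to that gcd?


Euclidean algorithm on (383, 345) — divide until remainder is 0:
  383 = 1 · 345 + 38
  345 = 9 · 38 + 3
  38 = 12 · 3 + 2
  3 = 1 · 2 + 1
  2 = 2 · 1 + 0
gcd(383, 345) = 1.
Track Bezout coefficients alongside the remainders: start with r₀ = 383 = a·1 + b·0 (s = 1, t = 0) and r₁ = 345 = a·0 + b·1 (s = 0, t = 1); each new remainder r_{k+1} = r_{k-1} − q_k·r_k inherits s_{k+1} = s_{k-1} − q_k·s_k, t_{k+1} = t_{k-1} − q_k·t_k, so r_k = a·s_k + b·t_k at every step:
  q = 1: r = 38, s = 1 − 1·0 = 1, t = 0 − 1·1 = -1  (check: 383·1 + 345·(-1) = 38)
  q = 9: r = 3, s = 0 − 9·1 = -9, t = 1 − 9·(-1) = 10  (check: 383·(-9) + 345·10 = 3)
  q = 12: r = 2, s = 1 − 12·(-9) = 109, t = -1 − 12·10 = -121  (check: 383·109 + 345·(-121) = 2)
  q = 1: r = 1, s = -9 − 1·109 = -118, t = 10 − 1·(-121) = 131  (check: 383·(-118) + 345·131 = 1)
The row with r = 1 (the gcd) gives the Bezout coefficients s = -118, t = 131.
Result: 383 · (-118) + 345 · (131) = 1.

gcd(383, 345) = 1; s = -118, t = 131 (check: 383·(-118) + 345·131 = 1).


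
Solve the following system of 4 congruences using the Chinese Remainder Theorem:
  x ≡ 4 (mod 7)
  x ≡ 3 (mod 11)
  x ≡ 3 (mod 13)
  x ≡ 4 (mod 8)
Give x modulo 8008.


Product of moduli M = 7 · 11 · 13 · 8 = 8008.
Merge one congruence at a time:
  Start: x ≡ 4 (mod 7).
  Combine with x ≡ 3 (mod 11); new modulus lcm = 77.
    Write x = 4 + 7·t and substitute into x ≡ 3 (mod 11): 7·t ≡ 3 − 4 = -1 (mod 11).
    Reduce coefficients mod 11: 7·t ≡ 10 (mod 11).
    The inverse of 7 mod 11 is 8 (since 7·8 = 56 = 5·11 + 1), so t ≡ 8·10 = 80 ≡ 3 (mod 11).
    Then x = 4 + 7·3 = 25, valid modulo lcm(7, 11) = 77: x ≡ 25 (mod 77).
  Combine with x ≡ 3 (mod 13); new modulus lcm = 1001.
    Write x = 25 + 77·t and substitute into x ≡ 3 (mod 13): 77·t ≡ 3 − 25 = -22 (mod 13).
    Reduce coefficients mod 13: 12·t ≡ 4 (mod 13).
    The inverse of 12 mod 13 is 12 (since 12·12 = 144 = 11·13 + 1), so t ≡ 12·4 = 48 ≡ 9 (mod 13).
    Then x = 25 + 77·9 = 718, valid modulo lcm(77, 13) = 1001: x ≡ 718 (mod 1001).
  Combine with x ≡ 4 (mod 8); new modulus lcm = 8008.
    Write x = 718 + 1001·t and substitute into x ≡ 4 (mod 8): 1001·t ≡ 4 − 718 = -714 (mod 8).
    Reduce coefficients mod 8: 1·t ≡ 6 (mod 8).
    So t ≡ 6 (mod 8).
    Then x = 718 + 1001·6 = 6724, valid modulo lcm(1001, 8) = 8008: x ≡ 6724 (mod 8008).
Verify against each original: 6724 mod 7 = 4, 6724 mod 11 = 3, 6724 mod 13 = 3, 6724 mod 8 = 4.

x ≡ 6724 (mod 8008).


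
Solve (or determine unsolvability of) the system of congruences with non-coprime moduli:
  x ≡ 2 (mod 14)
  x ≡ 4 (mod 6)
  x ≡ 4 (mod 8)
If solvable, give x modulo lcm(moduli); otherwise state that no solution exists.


Moduli 14, 6, 8 are not pairwise coprime, so CRT works modulo lcm(m_i) when all pairwise compatibility conditions hold.
Pairwise compatibility: gcd(m_i, m_j) must divide a_i - a_j for every pair.
Merge one congruence at a time:
  Start: x ≡ 2 (mod 14).
  Combine with x ≡ 4 (mod 6): gcd(14, 6) = 2; 4 - 2 = 2, which IS divisible by 2, so compatible.
    Write x = 2 + 14·t and substitute into x ≡ 4 (mod 6): 14·t ≡ 4 − 2 = 2 (mod 6).
    Divide the congruence (and modulus) by g = 2: 7·t ≡ 1 (mod 3).
    Reduce coefficients mod 3: 1·t ≡ 1 (mod 3).
    So t ≡ 1 (mod 3).
    Then x = 2 + 14·1 = 16, valid modulo lcm(14, 6) = 42: x ≡ 16 (mod 42).
  Combine with x ≡ 4 (mod 8): gcd(42, 8) = 2; 4 - 16 = -12, which IS divisible by 2, so compatible.
    Write x = 16 + 42·t and substitute into x ≡ 4 (mod 8): 42·t ≡ 4 − 16 = -12 (mod 8).
    Divide the congruence (and modulus) by g = 2: 21·t ≡ -6 (mod 4).
    Reduce coefficients mod 4: 1·t ≡ 2 (mod 4).
    So t ≡ 2 (mod 4).
    Then x = 16 + 42·2 = 100, valid modulo lcm(42, 8) = 168: x ≡ 100 (mod 168).
Verify: 100 mod 14 = 2, 100 mod 6 = 4, 100 mod 8 = 4.

x ≡ 100 (mod 168).


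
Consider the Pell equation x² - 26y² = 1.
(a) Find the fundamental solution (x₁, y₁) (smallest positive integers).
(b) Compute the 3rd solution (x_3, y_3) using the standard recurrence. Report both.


Step 1: Find the fundamental solution (x₁, y₁) of x² - 26y² = 1.
  Expand √26 as a continued fraction. a₀ = ⌊√26⌋ = 5; iterate m_{k+1} = d_k·a_k − m_k, d_{k+1} = (26 − m_{k+1}²)/d_k, a_{k+1} = ⌊(a₀ + m_{k+1})/d_{k+1}⌋ (starting m₀ = 0, d₀ = 1), with convergents p_k = a_k·p_{k-1} + p_{k-2}, q_k = a_k·q_{k-1} + q_{k-2} (p₋₁ = 1, q₋₁ = 0):
  k = 0: a₀ = 5; p₀/q₀ = 5/1; p₀² − 26·q₀² = 25 − 26 = -1.
  k = 1: m = 5, d = 1, a = ⌊(5 + 5)/1⌋ = 10; p/q = (10·5 + 1)/(10·1 + 0) = 51/10; p² − 26·q² = 2601 − 2600 = 1.
  The first convergent with p² − 26·q² = 1 gives the fundamental solution (x₁, y₁) = (51, 10).
Step 2: Apply the recurrence (x_{n+1}, y_{n+1}) = (x₁x_n + 26y₁y_n, x₁y_n + y₁x_n) repeatedly.
  From (x_1, y_1) = (51, 10): x_2 = 51·51 + 26·10·10 = 5201; y_2 = 51·10 + 10·51 = 1020.
  From (x_2, y_2) = (5201, 1020): x_3 = 51·5201 + 26·10·1020 = 530451; y_3 = 51·1020 + 10·5201 = 104030.
Step 3: Verify x_3² - 26·y_3² = 281378263401 - 281378263400 = 1 (should be 1). ✓

(x_1, y_1) = (51, 10); (x_3, y_3) = (530451, 104030).


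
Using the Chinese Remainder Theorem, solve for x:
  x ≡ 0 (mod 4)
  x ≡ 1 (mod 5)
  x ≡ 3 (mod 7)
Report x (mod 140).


Moduli 4, 5, 7 are pairwise coprime; by CRT there is a unique solution modulo M = 4 · 5 · 7 = 140.
Solve pairwise, accumulating the modulus:
  Start with x ≡ 0 (mod 4).
  Combine with x ≡ 1 (mod 5): since gcd(4, 5) = 1, we get a unique residue mod 20.
    Write x = 0 + 4·t and substitute into x ≡ 1 (mod 5): 4·t ≡ 1 − 0 = 1 (mod 5).
    The inverse of 4 mod 5 is 4 (since 4·4 = 16 = 3·5 + 1), so t ≡ 4·1 = 4 ≡ 4 (mod 5).
    Then x = 0 + 4·4 = 16, valid modulo lcm(4, 5) = 20: x ≡ 16 (mod 20).
  Combine with x ≡ 3 (mod 7): since gcd(20, 7) = 1, we get a unique residue mod 140.
    Write x = 16 + 20·t and substitute into x ≡ 3 (mod 7): 20·t ≡ 3 − 16 = -13 (mod 7).
    Reduce coefficients mod 7: 6·t ≡ 1 (mod 7).
    The inverse of 6 mod 7 is 6 (since 6·6 = 36 = 5·7 + 1), so t ≡ 6·1 = 6 ≡ 6 (mod 7).
    Then x = 16 + 20·6 = 136, valid modulo lcm(20, 7) = 140: x ≡ 136 (mod 140).
Verify: 136 mod 4 = 0 ✓, 136 mod 5 = 1 ✓, 136 mod 7 = 3 ✓.

x ≡ 136 (mod 140).


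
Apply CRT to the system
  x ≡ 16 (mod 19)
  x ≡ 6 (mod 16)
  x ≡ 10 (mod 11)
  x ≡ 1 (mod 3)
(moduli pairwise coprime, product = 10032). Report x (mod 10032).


Product of moduli M = 19 · 16 · 11 · 3 = 10032.
Merge one congruence at a time:
  Start: x ≡ 16 (mod 19).
  Combine with x ≡ 6 (mod 16); new modulus lcm = 304.
    Write x = 16 + 19·t and substitute into x ≡ 6 (mod 16): 19·t ≡ 6 − 16 = -10 (mod 16).
    Reduce coefficients mod 16: 3·t ≡ 6 (mod 16).
    The inverse of 3 mod 16 is 11 (since 3·11 = 33 = 2·16 + 1), so t ≡ 11·6 = 66 ≡ 2 (mod 16).
    Then x = 16 + 19·2 = 54, valid modulo lcm(19, 16) = 304: x ≡ 54 (mod 304).
  Combine with x ≡ 10 (mod 11); new modulus lcm = 3344.
    Write x = 54 + 304·t and substitute into x ≡ 10 (mod 11): 304·t ≡ 10 − 54 = -44 (mod 11).
    Reduce coefficients mod 11: 7·t ≡ 0 (mod 11).
    The inverse of 7 mod 11 is 8 (since 7·8 = 56 = 5·11 + 1), so t ≡ 8·0 = 0 ≡ 0 (mod 11).
    Then x = 54 + 304·0 = 54, valid modulo lcm(304, 11) = 3344: x ≡ 54 (mod 3344).
  Combine with x ≡ 1 (mod 3); new modulus lcm = 10032.
    Write x = 54 + 3344·t and substitute into x ≡ 1 (mod 3): 3344·t ≡ 1 − 54 = -53 (mod 3).
    Reduce coefficients mod 3: 2·t ≡ 1 (mod 3).
    The inverse of 2 mod 3 is 2 (since 2·2 = 4 = 1·3 + 1), so t ≡ 2·1 = 2 ≡ 2 (mod 3).
    Then x = 54 + 3344·2 = 6742, valid modulo lcm(3344, 3) = 10032: x ≡ 6742 (mod 10032).
Verify against each original: 6742 mod 19 = 16, 6742 mod 16 = 6, 6742 mod 11 = 10, 6742 mod 3 = 1.

x ≡ 6742 (mod 10032).


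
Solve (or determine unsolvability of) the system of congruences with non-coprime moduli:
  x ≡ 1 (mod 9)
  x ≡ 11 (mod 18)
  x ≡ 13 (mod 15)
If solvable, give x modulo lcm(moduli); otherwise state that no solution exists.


Moduli 9, 18, 15 are not pairwise coprime, so CRT works modulo lcm(m_i) when all pairwise compatibility conditions hold.
Pairwise compatibility: gcd(m_i, m_j) must divide a_i - a_j for every pair.
Merge one congruence at a time:
  Start: x ≡ 1 (mod 9).
  Combine with x ≡ 11 (mod 18): gcd(9, 18) = 9, and 11 - 1 = 10 is NOT divisible by 9.
    ⇒ system is inconsistent (no integer solution).

No solution (the system is inconsistent).


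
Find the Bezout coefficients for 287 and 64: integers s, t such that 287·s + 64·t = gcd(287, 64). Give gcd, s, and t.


Euclidean algorithm on (287, 64) — divide until remainder is 0:
  287 = 4 · 64 + 31
  64 = 2 · 31 + 2
  31 = 15 · 2 + 1
  2 = 2 · 1 + 0
gcd(287, 64) = 1.
Track Bezout coefficients alongside the remainders: start with r₀ = 287 = a·1 + b·0 (s = 1, t = 0) and r₁ = 64 = a·0 + b·1 (s = 0, t = 1); each new remainder r_{k+1} = r_{k-1} − q_k·r_k inherits s_{k+1} = s_{k-1} − q_k·s_k, t_{k+1} = t_{k-1} − q_k·t_k, so r_k = a·s_k + b·t_k at every step:
  q = 4: r = 31, s = 1 − 4·0 = 1, t = 0 − 4·1 = -4  (check: 287·1 + 64·(-4) = 31)
  q = 2: r = 2, s = 0 − 2·1 = -2, t = 1 − 2·(-4) = 9  (check: 287·(-2) + 64·9 = 2)
  q = 15: r = 1, s = 1 − 15·(-2) = 31, t = -4 − 15·9 = -139  (check: 287·31 + 64·(-139) = 1)
The row with r = 1 (the gcd) gives the Bezout coefficients s = 31, t = -139.
Result: 287 · (31) + 64 · (-139) = 1.

gcd(287, 64) = 1; s = 31, t = -139 (check: 287·31 + 64·(-139) = 1).


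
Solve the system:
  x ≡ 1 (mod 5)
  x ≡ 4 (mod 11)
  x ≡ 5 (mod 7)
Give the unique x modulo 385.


Moduli 5, 11, 7 are pairwise coprime; by CRT there is a unique solution modulo M = 5 · 11 · 7 = 385.
Solve pairwise, accumulating the modulus:
  Start with x ≡ 1 (mod 5).
  Combine with x ≡ 4 (mod 11): since gcd(5, 11) = 1, we get a unique residue mod 55.
    Write x = 1 + 5·t and substitute into x ≡ 4 (mod 11): 5·t ≡ 4 − 1 = 3 (mod 11).
    The inverse of 5 mod 11 is 9 (since 5·9 = 45 = 4·11 + 1), so t ≡ 9·3 = 27 ≡ 5 (mod 11).
    Then x = 1 + 5·5 = 26, valid modulo lcm(5, 11) = 55: x ≡ 26 (mod 55).
  Combine with x ≡ 5 (mod 7): since gcd(55, 7) = 1, we get a unique residue mod 385.
    Write x = 26 + 55·t and substitute into x ≡ 5 (mod 7): 55·t ≡ 5 − 26 = -21 (mod 7).
    Reduce coefficients mod 7: 6·t ≡ 0 (mod 7).
    The inverse of 6 mod 7 is 6 (since 6·6 = 36 = 5·7 + 1), so t ≡ 6·0 = 0 ≡ 0 (mod 7).
    Then x = 26 + 55·0 = 26, valid modulo lcm(55, 7) = 385: x ≡ 26 (mod 385).
Verify: 26 mod 5 = 1 ✓, 26 mod 11 = 4 ✓, 26 mod 7 = 5 ✓.

x ≡ 26 (mod 385).


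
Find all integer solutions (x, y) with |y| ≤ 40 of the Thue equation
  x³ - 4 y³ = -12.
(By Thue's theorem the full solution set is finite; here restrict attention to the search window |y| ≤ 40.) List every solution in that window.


The equation is x³ - 4y³ = -12. For fixed y, x³ = 4·y³ − 12, so a solution requires the RHS to be a perfect cube.
Strategy: iterate y from -40 to 40, compute RHS = 4·y³ − 12, and check whether it is a (positive or negative) perfect cube.
Check small values of y:
  y = 0: RHS = -12 is not a perfect cube.
  y = 1: RHS = -8 = (-2)³ ⇒ x = -2 works.
  y = -1: RHS = -16 is not a perfect cube.
  y = 2: RHS = 20 is not a perfect cube.
  y = -2: RHS = -44 is not a perfect cube.
  y = 3: RHS = 96 is not a perfect cube.
  y = -3: RHS = -120 is not a perfect cube.
Continuing, at y = -5: RHS = -512 = (-8)³ ⇒ x = -8 works.
Searching the remaining y in |y| ≤ 40 finds no further solutions.
Collected solutions: (-2, 1), (-8, -5).

Solutions (with |y| ≤ 40): (-2, 1), (-8, -5).


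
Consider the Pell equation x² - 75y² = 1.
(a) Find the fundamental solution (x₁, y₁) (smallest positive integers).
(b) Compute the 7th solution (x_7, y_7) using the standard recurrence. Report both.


Step 1: Find the fundamental solution (x₁, y₁) of x² - 75y² = 1.
  Expand √75 as a continued fraction. a₀ = ⌊√75⌋ = 8; iterate m_{k+1} = d_k·a_k − m_k, d_{k+1} = (75 − m_{k+1}²)/d_k, a_{k+1} = ⌊(a₀ + m_{k+1})/d_{k+1}⌋ (starting m₀ = 0, d₀ = 1), with convergents p_k = a_k·p_{k-1} + p_{k-2}, q_k = a_k·q_{k-1} + q_{k-2} (p₋₁ = 1, q₋₁ = 0):
  k = 0: a₀ = 8; p₀/q₀ = 8/1; p₀² − 75·q₀² = 64 − 75 = -11.
  k = 1: m = 8, d = 11, a = ⌊(8 + 8)/11⌋ = 1; p/q = (1·8 + 1)/(1·1 + 0) = 9/1; p² − 75·q² = 81 − 75 = 6.
  k = 2: m = 3, d = 6, a = ⌊(8 + 3)/6⌋ = 1; p/q = (1·9 + 8)/(1·1 + 1) = 17/2; p² − 75·q² = 289 − 300 = -11.
  k = 3: m = 3, d = 11, a = ⌊(8 + 3)/11⌋ = 1; p/q = (1·17 + 9)/(1·2 + 1) = 26/3; p² − 75·q² = 676 − 675 = 1.
  The first convergent with p² − 75·q² = 1 gives the fundamental solution (x₁, y₁) = (26, 3).
Step 2: Apply the recurrence (x_{n+1}, y_{n+1}) = (x₁x_n + 75y₁y_n, x₁y_n + y₁x_n) repeatedly.
  From (x_1, y_1) = (26, 3): x_2 = 26·26 + 75·3·3 = 1351; y_2 = 26·3 + 3·26 = 156.
  From (x_2, y_2) = (1351, 156): x_3 = 26·1351 + 75·3·156 = 70226; y_3 = 26·156 + 3·1351 = 8109.
  From (x_3, y_3) = (70226, 8109): x_4 = 26·70226 + 75·3·8109 = 3650401; y_4 = 26·8109 + 3·70226 = 421512.
  From (x_4, y_4) = (3650401, 421512): x_5 = 26·3650401 + 75·3·421512 = 189750626; y_5 = 26·421512 + 3·3650401 = 21910515.
  From (x_5, y_5) = (189750626, 21910515): x_6 = 26·189750626 + 75·3·21910515 = 9863382151; y_6 = 26·21910515 + 3·189750626 = 1138925268.
  From (x_6, y_6) = (9863382151, 1138925268): x_7 = 26·9863382151 + 75·3·1138925268 = 512706121226; y_7 = 26·1138925268 + 3·9863382151 = 59202203421.
Step 3: Verify x_7² - 75·y_7² = 262867566742609807743076 - 262867566742609807743075 = 1 (should be 1). ✓

(x_1, y_1) = (26, 3); (x_7, y_7) = (512706121226, 59202203421).


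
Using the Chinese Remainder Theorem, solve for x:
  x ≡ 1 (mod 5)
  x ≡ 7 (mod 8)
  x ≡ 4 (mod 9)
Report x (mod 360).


Moduli 5, 8, 9 are pairwise coprime; by CRT there is a unique solution modulo M = 5 · 8 · 9 = 360.
Solve pairwise, accumulating the modulus:
  Start with x ≡ 1 (mod 5).
  Combine with x ≡ 7 (mod 8): since gcd(5, 8) = 1, we get a unique residue mod 40.
    Write x = 1 + 5·t and substitute into x ≡ 7 (mod 8): 5·t ≡ 7 − 1 = 6 (mod 8).
    The inverse of 5 mod 8 is 5 (since 5·5 = 25 = 3·8 + 1), so t ≡ 5·6 = 30 ≡ 6 (mod 8).
    Then x = 1 + 5·6 = 31, valid modulo lcm(5, 8) = 40: x ≡ 31 (mod 40).
  Combine with x ≡ 4 (mod 9): since gcd(40, 9) = 1, we get a unique residue mod 360.
    Write x = 31 + 40·t and substitute into x ≡ 4 (mod 9): 40·t ≡ 4 − 31 = -27 (mod 9).
    Reduce coefficients mod 9: 4·t ≡ 0 (mod 9).
    The inverse of 4 mod 9 is 7 (since 4·7 = 28 = 3·9 + 1), so t ≡ 7·0 = 0 ≡ 0 (mod 9).
    Then x = 31 + 40·0 = 31, valid modulo lcm(40, 9) = 360: x ≡ 31 (mod 360).
Verify: 31 mod 5 = 1 ✓, 31 mod 8 = 7 ✓, 31 mod 9 = 4 ✓.

x ≡ 31 (mod 360).


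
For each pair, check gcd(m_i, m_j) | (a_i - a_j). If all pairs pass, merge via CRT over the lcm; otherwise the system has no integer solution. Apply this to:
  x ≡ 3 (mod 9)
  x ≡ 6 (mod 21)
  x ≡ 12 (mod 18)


Moduli 9, 21, 18 are not pairwise coprime, so CRT works modulo lcm(m_i) when all pairwise compatibility conditions hold.
Pairwise compatibility: gcd(m_i, m_j) must divide a_i - a_j for every pair.
Merge one congruence at a time:
  Start: x ≡ 3 (mod 9).
  Combine with x ≡ 6 (mod 21): gcd(9, 21) = 3; 6 - 3 = 3, which IS divisible by 3, so compatible.
    Write x = 3 + 9·t and substitute into x ≡ 6 (mod 21): 9·t ≡ 6 − 3 = 3 (mod 21).
    Divide the congruence (and modulus) by g = 3: 3·t ≡ 1 (mod 7).
    The inverse of 3 mod 7 is 5 (since 3·5 = 15 = 2·7 + 1), so t ≡ 5·1 = 5 ≡ 5 (mod 7).
    Then x = 3 + 9·5 = 48, valid modulo lcm(9, 21) = 63: x ≡ 48 (mod 63).
  Combine with x ≡ 12 (mod 18): gcd(63, 18) = 9; 12 - 48 = -36, which IS divisible by 9, so compatible.
    Write x = 48 + 63·t and substitute into x ≡ 12 (mod 18): 63·t ≡ 12 − 48 = -36 (mod 18).
    Divide the congruence (and modulus) by g = 9: 7·t ≡ -4 (mod 2).
    Reduce coefficients mod 2: 1·t ≡ 0 (mod 2).
    So t ≡ 0 (mod 2).
    Then x = 48 + 63·0 = 48, valid modulo lcm(63, 18) = 126: x ≡ 48 (mod 126).
Verify: 48 mod 9 = 3, 48 mod 21 = 6, 48 mod 18 = 12.

x ≡ 48 (mod 126).


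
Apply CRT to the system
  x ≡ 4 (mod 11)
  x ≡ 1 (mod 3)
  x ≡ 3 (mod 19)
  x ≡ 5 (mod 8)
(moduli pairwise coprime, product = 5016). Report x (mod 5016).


Product of moduli M = 11 · 3 · 19 · 8 = 5016.
Merge one congruence at a time:
  Start: x ≡ 4 (mod 11).
  Combine with x ≡ 1 (mod 3); new modulus lcm = 33.
    Write x = 4 + 11·t and substitute into x ≡ 1 (mod 3): 11·t ≡ 1 − 4 = -3 (mod 3).
    Reduce coefficients mod 3: 2·t ≡ 0 (mod 3).
    The inverse of 2 mod 3 is 2 (since 2·2 = 4 = 1·3 + 1), so t ≡ 2·0 = 0 ≡ 0 (mod 3).
    Then x = 4 + 11·0 = 4, valid modulo lcm(11, 3) = 33: x ≡ 4 (mod 33).
  Combine with x ≡ 3 (mod 19); new modulus lcm = 627.
    Write x = 4 + 33·t and substitute into x ≡ 3 (mod 19): 33·t ≡ 3 − 4 = -1 (mod 19).
    Reduce coefficients mod 19: 14·t ≡ 18 (mod 19).
    The inverse of 14 mod 19 is 15 (since 14·15 = 210 = 11·19 + 1), so t ≡ 15·18 = 270 ≡ 4 (mod 19).
    Then x = 4 + 33·4 = 136, valid modulo lcm(33, 19) = 627: x ≡ 136 (mod 627).
  Combine with x ≡ 5 (mod 8); new modulus lcm = 5016.
    Write x = 136 + 627·t and substitute into x ≡ 5 (mod 8): 627·t ≡ 5 − 136 = -131 (mod 8).
    Reduce coefficients mod 8: 3·t ≡ 5 (mod 8).
    The inverse of 3 mod 8 is 3 (since 3·3 = 9 = 1·8 + 1), so t ≡ 3·5 = 15 ≡ 7 (mod 8).
    Then x = 136 + 627·7 = 4525, valid modulo lcm(627, 8) = 5016: x ≡ 4525 (mod 5016).
Verify against each original: 4525 mod 11 = 4, 4525 mod 3 = 1, 4525 mod 19 = 3, 4525 mod 8 = 5.

x ≡ 4525 (mod 5016).


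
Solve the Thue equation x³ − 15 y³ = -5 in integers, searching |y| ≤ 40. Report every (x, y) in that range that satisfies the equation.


The equation is x³ - 15y³ = -5. For fixed y, x³ = 15·y³ − 5, so a solution requires the RHS to be a perfect cube.
Strategy: iterate y from -40 to 40, compute RHS = 15·y³ − 5, and check whether it is a (positive or negative) perfect cube.
Check small values of y:
  y = 0: RHS = -5 is not a perfect cube.
  y = 1: RHS = 10 is not a perfect cube.
  y = -1: RHS = -20 is not a perfect cube.
  y = 2: RHS = 115 is not a perfect cube.
  y = -2: RHS = -125 = (-5)³ ⇒ x = -5 works.
  y = 3: RHS = 400 is not a perfect cube.
  y = -3: RHS = -410 is not a perfect cube.
Continuing the search up to |y| = 40 finds no further solutions beyond those listed.
Collected solutions: (-5, -2).

Solutions (with |y| ≤ 40): (-5, -2).


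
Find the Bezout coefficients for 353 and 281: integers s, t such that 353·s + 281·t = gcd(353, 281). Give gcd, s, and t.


Euclidean algorithm on (353, 281) — divide until remainder is 0:
  353 = 1 · 281 + 72
  281 = 3 · 72 + 65
  72 = 1 · 65 + 7
  65 = 9 · 7 + 2
  7 = 3 · 2 + 1
  2 = 2 · 1 + 0
gcd(353, 281) = 1.
Track Bezout coefficients alongside the remainders: start with r₀ = 353 = a·1 + b·0 (s = 1, t = 0) and r₁ = 281 = a·0 + b·1 (s = 0, t = 1); each new remainder r_{k+1} = r_{k-1} − q_k·r_k inherits s_{k+1} = s_{k-1} − q_k·s_k, t_{k+1} = t_{k-1} − q_k·t_k, so r_k = a·s_k + b·t_k at every step:
  q = 1: r = 72, s = 1 − 1·0 = 1, t = 0 − 1·1 = -1  (check: 353·1 + 281·(-1) = 72)
  q = 3: r = 65, s = 0 − 3·1 = -3, t = 1 − 3·(-1) = 4  (check: 353·(-3) + 281·4 = 65)
  q = 1: r = 7, s = 1 − 1·(-3) = 4, t = -1 − 1·4 = -5  (check: 353·4 + 281·(-5) = 7)
  q = 9: r = 2, s = -3 − 9·4 = -39, t = 4 − 9·(-5) = 49  (check: 353·(-39) + 281·49 = 2)
  q = 3: r = 1, s = 4 − 3·(-39) = 121, t = -5 − 3·49 = -152  (check: 353·121 + 281·(-152) = 1)
The row with r = 1 (the gcd) gives the Bezout coefficients s = 121, t = -152.
Result: 353 · (121) + 281 · (-152) = 1.

gcd(353, 281) = 1; s = 121, t = -152 (check: 353·121 + 281·(-152) = 1).


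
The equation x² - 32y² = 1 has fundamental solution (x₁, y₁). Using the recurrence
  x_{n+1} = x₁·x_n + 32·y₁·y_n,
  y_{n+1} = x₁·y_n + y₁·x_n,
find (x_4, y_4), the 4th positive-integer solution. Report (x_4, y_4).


Step 1: Find the fundamental solution (x₁, y₁) of x² - 32y² = 1.
  Expand √32 as a continued fraction. a₀ = ⌊√32⌋ = 5; iterate m_{k+1} = d_k·a_k − m_k, d_{k+1} = (32 − m_{k+1}²)/d_k, a_{k+1} = ⌊(a₀ + m_{k+1})/d_{k+1}⌋ (starting m₀ = 0, d₀ = 1), with convergents p_k = a_k·p_{k-1} + p_{k-2}, q_k = a_k·q_{k-1} + q_{k-2} (p₋₁ = 1, q₋₁ = 0):
  k = 0: a₀ = 5; p₀/q₀ = 5/1; p₀² − 32·q₀² = 25 − 32 = -7.
  k = 1: m = 5, d = 7, a = ⌊(5 + 5)/7⌋ = 1; p/q = (1·5 + 1)/(1·1 + 0) = 6/1; p² − 32·q² = 36 − 32 = 4.
  k = 2: m = 2, d = 4, a = ⌊(5 + 2)/4⌋ = 1; p/q = (1·6 + 5)/(1·1 + 1) = 11/2; p² − 32·q² = 121 − 128 = -7.
  k = 3: m = 2, d = 7, a = ⌊(5 + 2)/7⌋ = 1; p/q = (1·11 + 6)/(1·2 + 1) = 17/3; p² − 32·q² = 289 − 288 = 1.
  The first convergent with p² − 32·q² = 1 gives the fundamental solution (x₁, y₁) = (17, 3).
Step 2: Apply the recurrence (x_{n+1}, y_{n+1}) = (x₁x_n + 32y₁y_n, x₁y_n + y₁x_n) repeatedly.
  From (x_1, y_1) = (17, 3): x_2 = 17·17 + 32·3·3 = 577; y_2 = 17·3 + 3·17 = 102.
  From (x_2, y_2) = (577, 102): x_3 = 17·577 + 32·3·102 = 19601; y_3 = 17·102 + 3·577 = 3465.
  From (x_3, y_3) = (19601, 3465): x_4 = 17·19601 + 32·3·3465 = 665857; y_4 = 17·3465 + 3·19601 = 117708.
Step 3: Verify x_4² - 32·y_4² = 443365544449 - 443365544448 = 1 (should be 1). ✓

(x_1, y_1) = (17, 3); (x_4, y_4) = (665857, 117708).


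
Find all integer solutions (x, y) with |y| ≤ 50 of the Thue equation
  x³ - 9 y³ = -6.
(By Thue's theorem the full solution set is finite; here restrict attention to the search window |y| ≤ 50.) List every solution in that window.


The equation is x³ - 9y³ = -6. For fixed y, x³ = 9·y³ − 6, so a solution requires the RHS to be a perfect cube.
Strategy: iterate y from -50 to 50, compute RHS = 9·y³ − 6, and check whether it is a (positive or negative) perfect cube.
Check small values of y:
  y = 0: RHS = -6 is not a perfect cube.
  y = 1: RHS = 3 is not a perfect cube.
  y = -1: RHS = -15 is not a perfect cube.
  y = 2: RHS = 66 is not a perfect cube.
  y = -2: RHS = -78 is not a perfect cube.
  y = 3: RHS = 237 is not a perfect cube.
  y = -3: RHS = -249 is not a perfect cube.
Continuing the search up to |y| = 50 finds no solutions either.
No (x, y) in the scanned range satisfies the equation.

No integer solutions with |y| ≤ 50.


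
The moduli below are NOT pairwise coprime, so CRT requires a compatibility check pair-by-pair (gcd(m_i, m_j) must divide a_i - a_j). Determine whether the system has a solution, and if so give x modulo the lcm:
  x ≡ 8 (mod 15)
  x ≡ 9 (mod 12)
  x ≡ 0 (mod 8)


Moduli 15, 12, 8 are not pairwise coprime, so CRT works modulo lcm(m_i) when all pairwise compatibility conditions hold.
Pairwise compatibility: gcd(m_i, m_j) must divide a_i - a_j for every pair.
Merge one congruence at a time:
  Start: x ≡ 8 (mod 15).
  Combine with x ≡ 9 (mod 12): gcd(15, 12) = 3, and 9 - 8 = 1 is NOT divisible by 3.
    ⇒ system is inconsistent (no integer solution).

No solution (the system is inconsistent).


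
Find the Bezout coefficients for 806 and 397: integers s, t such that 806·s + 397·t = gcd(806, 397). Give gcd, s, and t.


Euclidean algorithm on (806, 397) — divide until remainder is 0:
  806 = 2 · 397 + 12
  397 = 33 · 12 + 1
  12 = 12 · 1 + 0
gcd(806, 397) = 1.
Track Bezout coefficients alongside the remainders: start with r₀ = 806 = a·1 + b·0 (s = 1, t = 0) and r₁ = 397 = a·0 + b·1 (s = 0, t = 1); each new remainder r_{k+1} = r_{k-1} − q_k·r_k inherits s_{k+1} = s_{k-1} − q_k·s_k, t_{k+1} = t_{k-1} − q_k·t_k, so r_k = a·s_k + b·t_k at every step:
  q = 2: r = 12, s = 1 − 2·0 = 1, t = 0 − 2·1 = -2  (check: 806·1 + 397·(-2) = 12)
  q = 33: r = 1, s = 0 − 33·1 = -33, t = 1 − 33·(-2) = 67  (check: 806·(-33) + 397·67 = 1)
The row with r = 1 (the gcd) gives the Bezout coefficients s = -33, t = 67.
Result: 806 · (-33) + 397 · (67) = 1.

gcd(806, 397) = 1; s = -33, t = 67 (check: 806·(-33) + 397·67 = 1).


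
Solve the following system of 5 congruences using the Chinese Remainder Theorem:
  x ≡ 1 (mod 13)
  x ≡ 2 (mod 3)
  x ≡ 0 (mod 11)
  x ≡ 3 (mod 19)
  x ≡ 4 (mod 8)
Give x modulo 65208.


Product of moduli M = 13 · 3 · 11 · 19 · 8 = 65208.
Merge one congruence at a time:
  Start: x ≡ 1 (mod 13).
  Combine with x ≡ 2 (mod 3); new modulus lcm = 39.
    Write x = 1 + 13·t and substitute into x ≡ 2 (mod 3): 13·t ≡ 2 − 1 = 1 (mod 3).
    Reduce coefficients mod 3: 1·t ≡ 1 (mod 3).
    So t ≡ 1 (mod 3).
    Then x = 1 + 13·1 = 14, valid modulo lcm(13, 3) = 39: x ≡ 14 (mod 39).
  Combine with x ≡ 0 (mod 11); new modulus lcm = 429.
    Write x = 14 + 39·t and substitute into x ≡ 0 (mod 11): 39·t ≡ 0 − 14 = -14 (mod 11).
    Reduce coefficients mod 11: 6·t ≡ 8 (mod 11).
    The inverse of 6 mod 11 is 2 (since 6·2 = 12 = 1·11 + 1), so t ≡ 2·8 = 16 ≡ 5 (mod 11).
    Then x = 14 + 39·5 = 209, valid modulo lcm(39, 11) = 429: x ≡ 209 (mod 429).
  Combine with x ≡ 3 (mod 19); new modulus lcm = 8151.
    Write x = 209 + 429·t and substitute into x ≡ 3 (mod 19): 429·t ≡ 3 − 209 = -206 (mod 19).
    Reduce coefficients mod 19: 11·t ≡ 3 (mod 19).
    The inverse of 11 mod 19 is 7 (since 11·7 = 77 = 4·19 + 1), so t ≡ 7·3 = 21 ≡ 2 (mod 19).
    Then x = 209 + 429·2 = 1067, valid modulo lcm(429, 19) = 8151: x ≡ 1067 (mod 8151).
  Combine with x ≡ 4 (mod 8); new modulus lcm = 65208.
    Write x = 1067 + 8151·t and substitute into x ≡ 4 (mod 8): 8151·t ≡ 4 − 1067 = -1063 (mod 8).
    Reduce coefficients mod 8: 7·t ≡ 1 (mod 8).
    The inverse of 7 mod 8 is 7 (since 7·7 = 49 = 6·8 + 1), so t ≡ 7·1 = 7 ≡ 7 (mod 8).
    Then x = 1067 + 8151·7 = 58124, valid modulo lcm(8151, 8) = 65208: x ≡ 58124 (mod 65208).
Verify against each original: 58124 mod 13 = 1, 58124 mod 3 = 2, 58124 mod 11 = 0, 58124 mod 19 = 3, 58124 mod 8 = 4.

x ≡ 58124 (mod 65208).


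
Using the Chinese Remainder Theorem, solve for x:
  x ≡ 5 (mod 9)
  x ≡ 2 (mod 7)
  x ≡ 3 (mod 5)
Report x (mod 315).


Moduli 9, 7, 5 are pairwise coprime; by CRT there is a unique solution modulo M = 9 · 7 · 5 = 315.
Solve pairwise, accumulating the modulus:
  Start with x ≡ 5 (mod 9).
  Combine with x ≡ 2 (mod 7): since gcd(9, 7) = 1, we get a unique residue mod 63.
    Write x = 5 + 9·t and substitute into x ≡ 2 (mod 7): 9·t ≡ 2 − 5 = -3 (mod 7).
    Reduce coefficients mod 7: 2·t ≡ 4 (mod 7).
    The inverse of 2 mod 7 is 4 (since 2·4 = 8 = 1·7 + 1), so t ≡ 4·4 = 16 ≡ 2 (mod 7).
    Then x = 5 + 9·2 = 23, valid modulo lcm(9, 7) = 63: x ≡ 23 (mod 63).
  Combine with x ≡ 3 (mod 5): since gcd(63, 5) = 1, we get a unique residue mod 315.
    Write x = 23 + 63·t and substitute into x ≡ 3 (mod 5): 63·t ≡ 3 − 23 = -20 (mod 5).
    Reduce coefficients mod 5: 3·t ≡ 0 (mod 5).
    The inverse of 3 mod 5 is 2 (since 3·2 = 6 = 1·5 + 1), so t ≡ 2·0 = 0 ≡ 0 (mod 5).
    Then x = 23 + 63·0 = 23, valid modulo lcm(63, 5) = 315: x ≡ 23 (mod 315).
Verify: 23 mod 9 = 5 ✓, 23 mod 7 = 2 ✓, 23 mod 5 = 3 ✓.

x ≡ 23 (mod 315).


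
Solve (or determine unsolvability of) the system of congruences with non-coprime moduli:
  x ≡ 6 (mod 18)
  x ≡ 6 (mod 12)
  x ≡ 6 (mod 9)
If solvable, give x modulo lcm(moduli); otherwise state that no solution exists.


Moduli 18, 12, 9 are not pairwise coprime, so CRT works modulo lcm(m_i) when all pairwise compatibility conditions hold.
Pairwise compatibility: gcd(m_i, m_j) must divide a_i - a_j for every pair.
Merge one congruence at a time:
  Start: x ≡ 6 (mod 18).
  Combine with x ≡ 6 (mod 12): gcd(18, 12) = 6; 6 - 6 = 0, which IS divisible by 6, so compatible.
    Write x = 6 + 18·t and substitute into x ≡ 6 (mod 12): 18·t ≡ 6 − 6 = 0 (mod 12).
    Divide the congruence (and modulus) by g = 6: 3·t ≡ 0 (mod 2).
    Reduce coefficients mod 2: 1·t ≡ 0 (mod 2).
    So t ≡ 0 (mod 2).
    Then x = 6 + 18·0 = 6, valid modulo lcm(18, 12) = 36: x ≡ 6 (mod 36).
  Combine with x ≡ 6 (mod 9): gcd(36, 9) = 9; 6 - 6 = 0, which IS divisible by 9, so compatible.
    Write x = 6 + 36·t and substitute into x ≡ 6 (mod 9): 36·t ≡ 6 − 6 = 0 (mod 9).
    Divide the congruence (and modulus) by g = 9: 4·t ≡ 0 (mod 1).
    Modulo 1 every t works; take t = 0.
    Then x = 6 + 36·0 = 6, valid modulo lcm(36, 9) = 36: x ≡ 6 (mod 36).
Verify: 6 mod 18 = 6, 6 mod 12 = 6, 6 mod 9 = 6.

x ≡ 6 (mod 36).


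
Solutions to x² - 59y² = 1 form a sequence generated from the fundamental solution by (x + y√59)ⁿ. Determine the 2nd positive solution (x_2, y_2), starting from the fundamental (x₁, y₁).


Step 1: Find the fundamental solution (x₁, y₁) of x² - 59y² = 1.
  Expand √59 as a continued fraction. a₀ = ⌊√59⌋ = 7; iterate m_{k+1} = d_k·a_k − m_k, d_{k+1} = (59 − m_{k+1}²)/d_k, a_{k+1} = ⌊(a₀ + m_{k+1})/d_{k+1}⌋ (starting m₀ = 0, d₀ = 1), with convergents p_k = a_k·p_{k-1} + p_{k-2}, q_k = a_k·q_{k-1} + q_{k-2} (p₋₁ = 1, q₋₁ = 0):
  k = 0: a₀ = 7; p₀/q₀ = 7/1; p₀² − 59·q₀² = 49 − 59 = -10.
  k = 1: m = 7, d = 10, a = ⌊(7 + 7)/10⌋ = 1; p/q = (1·7 + 1)/(1·1 + 0) = 8/1; p² − 59·q² = 64 − 59 = 5.
  k = 2: m = 3, d = 5, a = ⌊(7 + 3)/5⌋ = 2; p/q = (2·8 + 7)/(2·1 + 1) = 23/3; p² − 59·q² = 529 − 531 = -2.
  k = 3: m = 7, d = 2, a = ⌊(7 + 7)/2⌋ = 7; p/q = (7·23 + 8)/(7·3 + 1) = 169/22; p² − 59·q² = 28561 − 28556 = 5.
  k = 4: m = 7, d = 5, a = ⌊(7 + 7)/5⌋ = 2; p/q = (2·169 + 23)/(2·22 + 3) = 361/47; p² − 59·q² = 130321 − 130331 = -10.
  k = 5: m = 3, d = 10, a = ⌊(7 + 3)/10⌋ = 1; p/q = (1·361 + 169)/(1·47 + 22) = 530/69; p² − 59·q² = 280900 − 280899 = 1.
  The first convergent with p² − 59·q² = 1 gives the fundamental solution (x₁, y₁) = (530, 69).
Step 2: Apply the recurrence (x_{n+1}, y_{n+1}) = (x₁x_n + 59y₁y_n, x₁y_n + y₁x_n) repeatedly.
  From (x_1, y_1) = (530, 69): x_2 = 530·530 + 59·69·69 = 561799; y_2 = 530·69 + 69·530 = 73140.
Step 3: Verify x_2² - 59·y_2² = 315618116401 - 315618116400 = 1 (should be 1). ✓

(x_1, y_1) = (530, 69); (x_2, y_2) = (561799, 73140).


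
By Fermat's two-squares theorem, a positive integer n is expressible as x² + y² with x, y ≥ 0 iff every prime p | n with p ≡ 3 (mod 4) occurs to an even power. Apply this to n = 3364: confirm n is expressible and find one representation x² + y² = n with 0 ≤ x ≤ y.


Step 1: Factor n = 3364 = 2^2 · 29^2.
Step 2: Check the mod-4 condition on each prime factor: 2 = 2 (special); 29 ≡ 1 (mod 4), exponent 2.
All primes ≡ 3 (mod 4) appear to even exponent (or don't appear), so by the two-squares theorem n IS expressible as a sum of two squares.
Step 3: Build a representation. Group n = k² · m with k = 2 and m = 29 · 29 = 841 (a product of primes ≡ 1 (mod 4)); a representation of m scales to one of n via (k·x)² + (k·y)² = k²(x² + y²). Each prime p ≡ 1 (mod 4) is itself a sum of two squares; find a² by testing p − a² for a perfect square:
  29: 29 − 1² = 28, 29 − 2² = 25 = 5² ⇒ 29 = 2² + 5².
  Combine using the Brahmagupta–Fibonacci identity (a² + b²)(c² + d²) = (ac − bd)² + (ad + bc)² = (ac + bd)² + (ad − bc)²:
  29 · 29 = 841: from (2² + 5²)(2² + 5²), take (2·2 − 5·5, 2·5 + 5·2) = (4 − 25, 10 + 10) = (-21, 20); dropping signs (only squares matter) gives (21, 20); check 21² + 20² = 441 + 400 = 841 ✓.
  Scale by k = 2: (2·21, 2·20) = (42, 40).
Step 4: Order so x ≤ y and verify: 40² + 42² = 1600 + 1764 = 3364 = n. ✓

n = 3364 = 40² + 42² (one valid representation with x ≤ y).


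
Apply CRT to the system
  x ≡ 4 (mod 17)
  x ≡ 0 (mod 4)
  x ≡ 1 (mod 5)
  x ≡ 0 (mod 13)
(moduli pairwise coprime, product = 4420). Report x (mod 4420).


Product of moduli M = 17 · 4 · 5 · 13 = 4420.
Merge one congruence at a time:
  Start: x ≡ 4 (mod 17).
  Combine with x ≡ 0 (mod 4); new modulus lcm = 68.
    Write x = 4 + 17·t and substitute into x ≡ 0 (mod 4): 17·t ≡ 0 − 4 = -4 (mod 4).
    Reduce coefficients mod 4: 1·t ≡ 0 (mod 4).
    So t ≡ 0 (mod 4).
    Then x = 4 + 17·0 = 4, valid modulo lcm(17, 4) = 68: x ≡ 4 (mod 68).
  Combine with x ≡ 1 (mod 5); new modulus lcm = 340.
    Write x = 4 + 68·t and substitute into x ≡ 1 (mod 5): 68·t ≡ 1 − 4 = -3 (mod 5).
    Reduce coefficients mod 5: 3·t ≡ 2 (mod 5).
    The inverse of 3 mod 5 is 2 (since 3·2 = 6 = 1·5 + 1), so t ≡ 2·2 = 4 ≡ 4 (mod 5).
    Then x = 4 + 68·4 = 276, valid modulo lcm(68, 5) = 340: x ≡ 276 (mod 340).
  Combine with x ≡ 0 (mod 13); new modulus lcm = 4420.
    Write x = 276 + 340·t and substitute into x ≡ 0 (mod 13): 340·t ≡ 0 − 276 = -276 (mod 13).
    Reduce coefficients mod 13: 2·t ≡ 10 (mod 13).
    The inverse of 2 mod 13 is 7 (since 2·7 = 14 = 1·13 + 1), so t ≡ 7·10 = 70 ≡ 5 (mod 13).
    Then x = 276 + 340·5 = 1976, valid modulo lcm(340, 13) = 4420: x ≡ 1976 (mod 4420).
Verify against each original: 1976 mod 17 = 4, 1976 mod 4 = 0, 1976 mod 5 = 1, 1976 mod 13 = 0.

x ≡ 1976 (mod 4420).


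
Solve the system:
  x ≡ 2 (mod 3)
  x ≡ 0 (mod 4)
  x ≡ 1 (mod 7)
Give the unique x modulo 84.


Moduli 3, 4, 7 are pairwise coprime; by CRT there is a unique solution modulo M = 3 · 4 · 7 = 84.
Solve pairwise, accumulating the modulus:
  Start with x ≡ 2 (mod 3).
  Combine with x ≡ 0 (mod 4): since gcd(3, 4) = 1, we get a unique residue mod 12.
    Write x = 2 + 3·t and substitute into x ≡ 0 (mod 4): 3·t ≡ 0 − 2 = -2 (mod 4).
    Reduce coefficients mod 4: 3·t ≡ 2 (mod 4).
    The inverse of 3 mod 4 is 3 (since 3·3 = 9 = 2·4 + 1), so t ≡ 3·2 = 6 ≡ 2 (mod 4).
    Then x = 2 + 3·2 = 8, valid modulo lcm(3, 4) = 12: x ≡ 8 (mod 12).
  Combine with x ≡ 1 (mod 7): since gcd(12, 7) = 1, we get a unique residue mod 84.
    Write x = 8 + 12·t and substitute into x ≡ 1 (mod 7): 12·t ≡ 1 − 8 = -7 (mod 7).
    Reduce coefficients mod 7: 5·t ≡ 0 (mod 7).
    The inverse of 5 mod 7 is 3 (since 5·3 = 15 = 2·7 + 1), so t ≡ 3·0 = 0 ≡ 0 (mod 7).
    Then x = 8 + 12·0 = 8, valid modulo lcm(12, 7) = 84: x ≡ 8 (mod 84).
Verify: 8 mod 3 = 2 ✓, 8 mod 4 = 0 ✓, 8 mod 7 = 1 ✓.

x ≡ 8 (mod 84).


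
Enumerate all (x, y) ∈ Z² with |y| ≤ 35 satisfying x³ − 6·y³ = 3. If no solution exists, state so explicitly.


The equation is x³ - 6y³ = 3. For fixed y, x³ = 6·y³ + 3, so a solution requires the RHS to be a perfect cube.
Strategy: iterate y from -35 to 35, compute RHS = 6·y³ + 3, and check whether it is a (positive or negative) perfect cube.
Check small values of y:
  y = 0: RHS = 3 is not a perfect cube.
  y = 1: RHS = 9 is not a perfect cube.
  y = -1: RHS = -3 is not a perfect cube.
  y = 2: RHS = 51 is not a perfect cube.
  y = -2: RHS = -45 is not a perfect cube.
  y = 3: RHS = 165 is not a perfect cube.
  y = -3: RHS = -159 is not a perfect cube.
Continuing the search up to |y| = 35 finds no solutions either.
No (x, y) in the scanned range satisfies the equation.

No integer solutions with |y| ≤ 35.


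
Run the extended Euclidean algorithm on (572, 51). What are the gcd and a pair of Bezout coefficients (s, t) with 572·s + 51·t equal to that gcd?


Euclidean algorithm on (572, 51) — divide until remainder is 0:
  572 = 11 · 51 + 11
  51 = 4 · 11 + 7
  11 = 1 · 7 + 4
  7 = 1 · 4 + 3
  4 = 1 · 3 + 1
  3 = 3 · 1 + 0
gcd(572, 51) = 1.
Track Bezout coefficients alongside the remainders: start with r₀ = 572 = a·1 + b·0 (s = 1, t = 0) and r₁ = 51 = a·0 + b·1 (s = 0, t = 1); each new remainder r_{k+1} = r_{k-1} − q_k·r_k inherits s_{k+1} = s_{k-1} − q_k·s_k, t_{k+1} = t_{k-1} − q_k·t_k, so r_k = a·s_k + b·t_k at every step:
  q = 11: r = 11, s = 1 − 11·0 = 1, t = 0 − 11·1 = -11  (check: 572·1 + 51·(-11) = 11)
  q = 4: r = 7, s = 0 − 4·1 = -4, t = 1 − 4·(-11) = 45  (check: 572·(-4) + 51·45 = 7)
  q = 1: r = 4, s = 1 − 1·(-4) = 5, t = -11 − 1·45 = -56  (check: 572·5 + 51·(-56) = 4)
  q = 1: r = 3, s = -4 − 1·5 = -9, t = 45 − 1·(-56) = 101  (check: 572·(-9) + 51·101 = 3)
  q = 1: r = 1, s = 5 − 1·(-9) = 14, t = -56 − 1·101 = -157  (check: 572·14 + 51·(-157) = 1)
The row with r = 1 (the gcd) gives the Bezout coefficients s = 14, t = -157.
Result: 572 · (14) + 51 · (-157) = 1.

gcd(572, 51) = 1; s = 14, t = -157 (check: 572·14 + 51·(-157) = 1).


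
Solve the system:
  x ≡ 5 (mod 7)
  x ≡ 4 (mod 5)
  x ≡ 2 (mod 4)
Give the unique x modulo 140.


Moduli 7, 5, 4 are pairwise coprime; by CRT there is a unique solution modulo M = 7 · 5 · 4 = 140.
Solve pairwise, accumulating the modulus:
  Start with x ≡ 5 (mod 7).
  Combine with x ≡ 4 (mod 5): since gcd(7, 5) = 1, we get a unique residue mod 35.
    Write x = 5 + 7·t and substitute into x ≡ 4 (mod 5): 7·t ≡ 4 − 5 = -1 (mod 5).
    Reduce coefficients mod 5: 2·t ≡ 4 (mod 5).
    The inverse of 2 mod 5 is 3 (since 2·3 = 6 = 1·5 + 1), so t ≡ 3·4 = 12 ≡ 2 (mod 5).
    Then x = 5 + 7·2 = 19, valid modulo lcm(7, 5) = 35: x ≡ 19 (mod 35).
  Combine with x ≡ 2 (mod 4): since gcd(35, 4) = 1, we get a unique residue mod 140.
    Write x = 19 + 35·t and substitute into x ≡ 2 (mod 4): 35·t ≡ 2 − 19 = -17 (mod 4).
    Reduce coefficients mod 4: 3·t ≡ 3 (mod 4).
    The inverse of 3 mod 4 is 3 (since 3·3 = 9 = 2·4 + 1), so t ≡ 3·3 = 9 ≡ 1 (mod 4).
    Then x = 19 + 35·1 = 54, valid modulo lcm(35, 4) = 140: x ≡ 54 (mod 140).
Verify: 54 mod 7 = 5 ✓, 54 mod 5 = 4 ✓, 54 mod 4 = 2 ✓.

x ≡ 54 (mod 140).


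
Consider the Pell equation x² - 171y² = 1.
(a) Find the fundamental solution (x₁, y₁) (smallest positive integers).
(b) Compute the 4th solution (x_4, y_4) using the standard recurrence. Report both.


Step 1: Find the fundamental solution (x₁, y₁) of x² - 171y² = 1.
  Expand √171 as a continued fraction. a₀ = ⌊√171⌋ = 13; iterate m_{k+1} = d_k·a_k − m_k, d_{k+1} = (171 − m_{k+1}²)/d_k, a_{k+1} = ⌊(a₀ + m_{k+1})/d_{k+1}⌋ (starting m₀ = 0, d₀ = 1), with convergents p_k = a_k·p_{k-1} + p_{k-2}, q_k = a_k·q_{k-1} + q_{k-2} (p₋₁ = 1, q₋₁ = 0):
  k = 0: a₀ = 13; p₀/q₀ = 13/1; p₀² − 171·q₀² = 169 − 171 = -2.
  k = 1: m = 13, d = 2, a = ⌊(13 + 13)/2⌋ = 13; p/q = (13·13 + 1)/(13·1 + 0) = 170/13; p² − 171·q² = 28900 − 28899 = 1.
  The first convergent with p² − 171·q² = 1 gives the fundamental solution (x₁, y₁) = (170, 13).
Step 2: Apply the recurrence (x_{n+1}, y_{n+1}) = (x₁x_n + 171y₁y_n, x₁y_n + y₁x_n) repeatedly.
  From (x_1, y_1) = (170, 13): x_2 = 170·170 + 171·13·13 = 57799; y_2 = 170·13 + 13·170 = 4420.
  From (x_2, y_2) = (57799, 4420): x_3 = 170·57799 + 171·13·4420 = 19651490; y_3 = 170·4420 + 13·57799 = 1502787.
  From (x_3, y_3) = (19651490, 1502787): x_4 = 170·19651490 + 171·13·1502787 = 6681448801; y_4 = 170·1502787 + 13·19651490 = 510943160.
Step 3: Verify x_4² - 171·y_4² = 44641758080384337601 - 44641758080384337600 = 1 (should be 1). ✓

(x_1, y_1) = (170, 13); (x_4, y_4) = (6681448801, 510943160).
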